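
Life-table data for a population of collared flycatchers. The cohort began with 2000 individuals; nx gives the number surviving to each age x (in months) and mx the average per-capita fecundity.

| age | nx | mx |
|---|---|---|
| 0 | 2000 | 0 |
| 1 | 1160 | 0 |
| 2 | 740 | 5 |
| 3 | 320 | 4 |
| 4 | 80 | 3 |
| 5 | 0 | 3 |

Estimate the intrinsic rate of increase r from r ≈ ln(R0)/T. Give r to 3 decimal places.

lx = nx/n0 = nx/2000: 1, 0.58, 0.37, 0.16, 0.04, 0
R0 = Σ lx·mx = 0 + 0 + 1.85 + 0.64 + 0.12 + 0 = 2.61
Σ x·lx·mx = 6.1; T = 6.1/2.61 = 2.33716…
r ≈ ln(R0)/T = ln(2.61)/2.33716… = 0.41048… → 0.410

0.410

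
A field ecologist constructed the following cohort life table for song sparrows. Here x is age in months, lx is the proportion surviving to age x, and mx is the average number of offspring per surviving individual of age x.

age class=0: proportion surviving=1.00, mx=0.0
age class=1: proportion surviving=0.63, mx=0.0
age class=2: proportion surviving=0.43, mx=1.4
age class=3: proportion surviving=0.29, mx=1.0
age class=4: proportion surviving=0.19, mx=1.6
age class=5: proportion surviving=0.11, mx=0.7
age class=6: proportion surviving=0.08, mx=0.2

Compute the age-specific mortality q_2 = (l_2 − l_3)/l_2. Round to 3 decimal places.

q_2 = (l_2 − l_3) / l_2 = (0.43 − 0.29) / 0.43
     = 0.14 / 0.43 = 0.325581… → 0.326

0.326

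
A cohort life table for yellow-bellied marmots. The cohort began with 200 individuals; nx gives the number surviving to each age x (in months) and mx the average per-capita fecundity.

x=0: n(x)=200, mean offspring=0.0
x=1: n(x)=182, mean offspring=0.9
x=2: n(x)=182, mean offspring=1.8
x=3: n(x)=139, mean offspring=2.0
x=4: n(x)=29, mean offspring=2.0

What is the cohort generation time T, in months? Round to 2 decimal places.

2.28

lx = nx/n0 = nx/200: 1, 0.91, 0.91, 0.695, 0.145
lx·mx: 0, 0.819, 1.638, 1.39, 0.29 → R0 = 4.137
x·lx·mx: 0, 0.819, 3.276, 4.17, 1.16 → Σ = 9.425
T = 9.425 / 4.137 = 2.278221… → 2.28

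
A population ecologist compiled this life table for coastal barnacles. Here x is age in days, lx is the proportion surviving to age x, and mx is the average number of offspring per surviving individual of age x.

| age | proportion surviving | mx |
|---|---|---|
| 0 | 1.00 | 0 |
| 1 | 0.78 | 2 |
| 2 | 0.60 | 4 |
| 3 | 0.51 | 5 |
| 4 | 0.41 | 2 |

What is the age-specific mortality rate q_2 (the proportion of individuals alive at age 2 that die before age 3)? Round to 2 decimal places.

0.15

q_2 = (l_2 − l_3) / l_2 = (0.6 − 0.51) / 0.6
     = 0.09 / 0.6 = 0.15 → 0.15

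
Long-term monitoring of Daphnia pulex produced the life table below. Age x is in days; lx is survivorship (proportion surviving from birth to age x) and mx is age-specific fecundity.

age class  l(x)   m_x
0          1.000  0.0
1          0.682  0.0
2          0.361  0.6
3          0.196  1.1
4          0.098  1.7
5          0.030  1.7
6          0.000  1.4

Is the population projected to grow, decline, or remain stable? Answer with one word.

R0 = Σ lx·mx = 0 + 0 + 0.2166 + 0.2156 + 0.1666 + 0.051 + 0 = 0.6498
R0 < 1, so the population is declining.

declining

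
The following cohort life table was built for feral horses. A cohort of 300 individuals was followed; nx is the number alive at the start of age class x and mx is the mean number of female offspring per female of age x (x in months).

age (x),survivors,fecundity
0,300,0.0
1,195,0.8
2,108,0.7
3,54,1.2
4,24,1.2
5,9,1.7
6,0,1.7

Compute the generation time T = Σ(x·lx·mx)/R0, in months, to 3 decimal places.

lx = nx/n0 = nx/300: 1, 0.65, 0.36, 0.18, 0.08, 0.03, 0
lx·mx: 0, 0.52, 0.252, 0.216, 0.096, 0.051, 0 → R0 = 1.135
x·lx·mx: 0, 0.52, 0.504, 0.648, 0.384, 0.255, 0 → Σ = 2.311
T = 2.311 / 1.135 = 2.036123… → 2.036

2.036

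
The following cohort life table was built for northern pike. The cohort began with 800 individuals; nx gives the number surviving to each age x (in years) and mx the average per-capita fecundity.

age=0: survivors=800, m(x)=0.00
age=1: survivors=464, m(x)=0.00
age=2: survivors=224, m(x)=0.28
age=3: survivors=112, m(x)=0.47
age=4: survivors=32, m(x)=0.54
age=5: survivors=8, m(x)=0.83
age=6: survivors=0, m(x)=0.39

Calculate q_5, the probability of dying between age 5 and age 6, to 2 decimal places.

lx = nx/n0 = nx/800: 1, 0.58, 0.28, 0.14, 0.04, 0.01, 0
q_5 = (l_5 − l_6) / l_5 = (0.01 − 0) / 0.01
     = 0.01 / 0.01 = 1 → 1.00

1.00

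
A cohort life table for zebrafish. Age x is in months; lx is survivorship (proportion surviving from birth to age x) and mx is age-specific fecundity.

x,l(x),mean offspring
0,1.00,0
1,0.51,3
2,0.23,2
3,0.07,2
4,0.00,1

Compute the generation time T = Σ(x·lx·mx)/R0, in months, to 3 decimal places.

1.347

lx·mx: 0, 1.53, 0.46, 0.14, 0 → R0 = 2.13
x·lx·mx: 0, 1.53, 0.92, 0.42, 0 → Σ = 2.87
T = 2.87 / 2.13 = 1.347418… → 1.347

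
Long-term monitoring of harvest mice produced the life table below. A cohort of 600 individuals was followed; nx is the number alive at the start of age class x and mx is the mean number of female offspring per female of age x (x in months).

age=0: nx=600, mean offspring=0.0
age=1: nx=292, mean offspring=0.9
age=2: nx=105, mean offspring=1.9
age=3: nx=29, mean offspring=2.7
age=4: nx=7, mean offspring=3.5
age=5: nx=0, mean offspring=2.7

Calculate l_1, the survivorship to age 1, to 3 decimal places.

0.487

l_1 = n_1/n_0 = 292/600 = 0.486667… → 0.487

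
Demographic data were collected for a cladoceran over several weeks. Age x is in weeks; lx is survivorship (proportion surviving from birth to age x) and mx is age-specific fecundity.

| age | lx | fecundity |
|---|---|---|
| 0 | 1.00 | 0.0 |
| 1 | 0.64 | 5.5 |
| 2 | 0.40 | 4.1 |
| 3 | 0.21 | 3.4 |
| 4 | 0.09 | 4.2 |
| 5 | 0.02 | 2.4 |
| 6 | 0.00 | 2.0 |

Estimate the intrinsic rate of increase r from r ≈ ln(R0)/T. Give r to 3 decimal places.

1.084

R0 = Σ lx·mx = 0 + 3.52 + 1.64 + 0.714 + 0.378 + 0.048 + 0 = 6.3
Σ x·lx·mx = 10.694; T = 10.694/6.3 = 1.69746…
r ≈ ln(R0)/T = ln(6.3)/1.69746… = 1.0843… → 1.084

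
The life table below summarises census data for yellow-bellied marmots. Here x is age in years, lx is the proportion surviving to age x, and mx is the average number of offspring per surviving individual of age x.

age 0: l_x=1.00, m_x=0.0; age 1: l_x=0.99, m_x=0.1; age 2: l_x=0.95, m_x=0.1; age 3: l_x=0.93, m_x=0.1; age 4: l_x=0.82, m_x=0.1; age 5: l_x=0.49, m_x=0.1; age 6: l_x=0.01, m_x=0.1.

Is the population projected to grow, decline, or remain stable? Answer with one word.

R0 = Σ lx·mx = 0 + 0.099 + 0.095 + 0.093 + 0.082 + 0.049 + 0.001 = 0.419
R0 < 1, so the population is declining.

declining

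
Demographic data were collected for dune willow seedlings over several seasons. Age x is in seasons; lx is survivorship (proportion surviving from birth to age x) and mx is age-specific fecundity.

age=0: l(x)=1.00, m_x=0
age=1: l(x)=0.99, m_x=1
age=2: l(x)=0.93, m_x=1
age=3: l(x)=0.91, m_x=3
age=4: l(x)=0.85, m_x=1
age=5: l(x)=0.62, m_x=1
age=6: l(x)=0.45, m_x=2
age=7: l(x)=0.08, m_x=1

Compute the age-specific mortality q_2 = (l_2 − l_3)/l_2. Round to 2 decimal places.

0.02

q_2 = (l_2 − l_3) / l_2 = (0.93 − 0.91) / 0.93
     = 0.02 / 0.93 = 0.021505… → 0.02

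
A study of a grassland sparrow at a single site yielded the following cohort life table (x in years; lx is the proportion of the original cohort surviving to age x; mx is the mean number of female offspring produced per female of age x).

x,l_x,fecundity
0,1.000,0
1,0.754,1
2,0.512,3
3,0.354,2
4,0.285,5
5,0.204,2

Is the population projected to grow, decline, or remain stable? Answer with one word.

growing

R0 = Σ lx·mx = 0 + 0.754 + 1.536 + 0.708 + 1.425 + 0.408 = 4.831
R0 > 1, so the population is growing.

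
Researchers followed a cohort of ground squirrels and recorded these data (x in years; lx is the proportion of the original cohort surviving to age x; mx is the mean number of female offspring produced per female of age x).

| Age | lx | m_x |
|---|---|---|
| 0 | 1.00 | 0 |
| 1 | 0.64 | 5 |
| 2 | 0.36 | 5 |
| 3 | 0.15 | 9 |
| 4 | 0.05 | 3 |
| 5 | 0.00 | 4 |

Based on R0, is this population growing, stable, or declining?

R0 = Σ lx·mx = 0 + 3.2 + 1.8 + 1.35 + 0.15 + 0 = 6.5
R0 > 1, so the population is growing.

growing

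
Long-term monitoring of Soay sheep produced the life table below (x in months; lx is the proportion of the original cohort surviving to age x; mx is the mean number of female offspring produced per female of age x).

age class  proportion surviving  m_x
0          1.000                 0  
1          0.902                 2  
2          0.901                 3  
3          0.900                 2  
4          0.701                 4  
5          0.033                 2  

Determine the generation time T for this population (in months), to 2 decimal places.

2.63

lx·mx: 0, 1.804, 2.703, 1.8, 2.804, 0.066 → R0 = 9.177
x·lx·mx: 0, 1.804, 5.406, 5.4, 11.216, 0.33 → Σ = 24.156
T = 24.156 / 9.177 = 2.632233… → 2.63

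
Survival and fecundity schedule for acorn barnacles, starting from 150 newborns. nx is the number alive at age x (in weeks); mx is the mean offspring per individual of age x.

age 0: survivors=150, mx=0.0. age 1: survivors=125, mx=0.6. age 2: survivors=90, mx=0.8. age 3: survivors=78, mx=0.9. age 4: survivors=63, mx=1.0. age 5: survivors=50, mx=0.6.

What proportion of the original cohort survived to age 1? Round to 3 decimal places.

l_1 = n_1/n_0 = 125/150 = 0.833333… → 0.833

0.833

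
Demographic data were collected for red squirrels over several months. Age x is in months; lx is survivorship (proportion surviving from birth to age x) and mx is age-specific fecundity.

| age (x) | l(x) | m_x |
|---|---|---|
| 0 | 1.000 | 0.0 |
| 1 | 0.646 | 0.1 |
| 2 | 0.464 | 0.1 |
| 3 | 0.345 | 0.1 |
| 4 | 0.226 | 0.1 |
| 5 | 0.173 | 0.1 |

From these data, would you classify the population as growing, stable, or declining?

declining

R0 = Σ lx·mx = 0 + 0.0646 + 0.0464 + 0.0345 + 0.0226 + 0.0173 = 0.1854
R0 < 1, so the population is declining.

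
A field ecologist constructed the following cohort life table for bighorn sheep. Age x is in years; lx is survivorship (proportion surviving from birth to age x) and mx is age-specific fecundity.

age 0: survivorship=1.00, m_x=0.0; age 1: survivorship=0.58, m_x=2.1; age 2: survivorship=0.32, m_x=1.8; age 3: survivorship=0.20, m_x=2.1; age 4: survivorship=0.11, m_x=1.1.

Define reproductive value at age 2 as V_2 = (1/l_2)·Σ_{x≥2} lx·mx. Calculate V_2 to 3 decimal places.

lx·mx for x ≥ 2: 0.576, 0.42, 0.121 → sum = 1.117
V_2 = 1.117 / l_2 = 1.117 / 0.32 = 3.490625 → 3.491

3.491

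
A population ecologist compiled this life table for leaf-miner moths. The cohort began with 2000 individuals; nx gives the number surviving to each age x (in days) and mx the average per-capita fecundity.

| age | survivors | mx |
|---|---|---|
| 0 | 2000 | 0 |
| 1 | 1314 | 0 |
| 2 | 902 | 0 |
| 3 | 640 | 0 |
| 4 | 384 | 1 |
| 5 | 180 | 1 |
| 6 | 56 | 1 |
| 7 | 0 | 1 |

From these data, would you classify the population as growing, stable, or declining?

declining

lx = nx/n0 = nx/2000: 1, 0.657, 0.451, 0.32, 0.192, 0.09, 0.028, 0
R0 = Σ lx·mx = 0 + 0 + 0 + 0 + 0.192 + 0.09 + 0.028 + 0 = 0.31
R0 < 1, so the population is declining.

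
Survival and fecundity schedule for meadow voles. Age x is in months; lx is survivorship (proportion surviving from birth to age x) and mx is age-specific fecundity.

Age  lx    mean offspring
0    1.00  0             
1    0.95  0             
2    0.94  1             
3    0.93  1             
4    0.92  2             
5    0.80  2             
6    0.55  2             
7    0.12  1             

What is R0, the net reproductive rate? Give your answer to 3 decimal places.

lx·mx by age: 0, 0, 0.94, 0.93, 1.84, 1.6, 1.1, 0.12
R0 = Σ lx·mx = 6.53 → 6.530

6.530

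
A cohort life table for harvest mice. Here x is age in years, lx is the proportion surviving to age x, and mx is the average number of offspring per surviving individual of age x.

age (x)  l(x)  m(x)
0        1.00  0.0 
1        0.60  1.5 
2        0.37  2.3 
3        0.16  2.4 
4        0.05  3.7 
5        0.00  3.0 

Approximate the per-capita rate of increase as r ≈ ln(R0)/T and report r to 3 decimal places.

0.434

R0 = Σ lx·mx = 0 + 0.9 + 0.851 + 0.384 + 0.185 + 0 = 2.32
Σ x·lx·mx = 4.494; T = 4.494/2.32 = 1.93707…
r ≈ ln(R0)/T = ln(2.32)/1.93707… = 0.43445… → 0.434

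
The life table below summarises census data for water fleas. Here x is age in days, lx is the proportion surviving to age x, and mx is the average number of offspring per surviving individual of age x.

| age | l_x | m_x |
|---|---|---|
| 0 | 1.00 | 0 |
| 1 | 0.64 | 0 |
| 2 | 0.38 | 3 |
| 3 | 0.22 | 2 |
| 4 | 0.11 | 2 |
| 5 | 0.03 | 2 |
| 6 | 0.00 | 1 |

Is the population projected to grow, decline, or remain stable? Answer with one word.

R0 = Σ lx·mx = 0 + 0 + 1.14 + 0.44 + 0.22 + 0.06 + 0 = 1.86
R0 > 1, so the population is growing.

growing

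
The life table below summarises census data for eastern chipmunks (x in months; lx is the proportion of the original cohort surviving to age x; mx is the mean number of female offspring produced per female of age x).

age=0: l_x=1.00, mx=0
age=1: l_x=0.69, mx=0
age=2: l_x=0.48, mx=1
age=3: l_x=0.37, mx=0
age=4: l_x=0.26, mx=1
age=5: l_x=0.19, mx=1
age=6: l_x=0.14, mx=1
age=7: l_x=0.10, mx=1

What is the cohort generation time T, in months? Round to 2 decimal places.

3.84

lx·mx: 0, 0, 0.48, 0, 0.26, 0.19, 0.14, 0.1 → R0 = 1.17
x·lx·mx: 0, 0, 0.96, 0, 1.04, 0.95, 0.84, 0.7 → Σ = 4.49
T = 4.49 / 1.17 = 3.837607… → 3.84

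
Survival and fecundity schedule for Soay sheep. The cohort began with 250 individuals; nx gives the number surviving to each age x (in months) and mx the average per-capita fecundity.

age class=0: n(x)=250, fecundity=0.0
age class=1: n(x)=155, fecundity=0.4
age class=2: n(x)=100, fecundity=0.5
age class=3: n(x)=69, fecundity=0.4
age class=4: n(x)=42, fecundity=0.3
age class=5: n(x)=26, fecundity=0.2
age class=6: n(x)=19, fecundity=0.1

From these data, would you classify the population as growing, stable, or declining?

declining

lx = nx/n0 = nx/250: 1, 0.62, 0.4, 0.276, 0.168, 0.104, 0.076
R0 = Σ lx·mx = 0 + 0.248 + 0.2 + 0.1104 + 0.0504 + 0.0208 + 0.0076 = 0.6372
R0 < 1, so the population is declining.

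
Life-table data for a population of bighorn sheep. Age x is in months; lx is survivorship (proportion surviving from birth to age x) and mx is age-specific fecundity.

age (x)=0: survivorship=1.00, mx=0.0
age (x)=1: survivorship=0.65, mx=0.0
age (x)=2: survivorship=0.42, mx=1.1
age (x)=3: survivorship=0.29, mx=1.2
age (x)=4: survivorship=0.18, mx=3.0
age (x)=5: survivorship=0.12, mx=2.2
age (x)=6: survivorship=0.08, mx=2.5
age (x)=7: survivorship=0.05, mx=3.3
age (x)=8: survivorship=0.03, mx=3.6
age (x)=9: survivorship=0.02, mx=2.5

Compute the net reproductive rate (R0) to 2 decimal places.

2.14

lx·mx by age: 0, 0, 0.462, 0.348, 0.54, 0.264, 0.2, 0.165, 0.108, 0.05
R0 = Σ lx·mx = 2.137 → 2.14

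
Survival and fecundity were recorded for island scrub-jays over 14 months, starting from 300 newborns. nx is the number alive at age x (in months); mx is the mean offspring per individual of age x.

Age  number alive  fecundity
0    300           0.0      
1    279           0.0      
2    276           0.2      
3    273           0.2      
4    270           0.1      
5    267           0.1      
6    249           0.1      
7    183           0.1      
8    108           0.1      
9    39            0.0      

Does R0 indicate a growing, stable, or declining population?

declining

lx = nx/n0 = nx/300: 1, 0.93, 0.92, 0.91, 0.9, 0.89, 0.83, 0.61, 0.36, 0.13
R0 = Σ lx·mx = 0 + 0 + 0.184 + 0.182 + 0.09 + 0.089 + 0.083 + 0.061 + 0.036 + 0 = 0.725
R0 < 1, so the population is declining.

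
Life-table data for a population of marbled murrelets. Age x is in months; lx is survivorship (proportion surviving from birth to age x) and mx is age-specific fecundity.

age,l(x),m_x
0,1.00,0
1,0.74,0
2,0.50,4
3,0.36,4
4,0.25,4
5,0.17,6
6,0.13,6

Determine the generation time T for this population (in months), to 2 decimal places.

lx·mx: 0, 0, 2, 1.44, 1, 1.02, 0.78 → R0 = 6.24
x·lx·mx: 0, 0, 4, 4.32, 4, 5.1, 4.68 → Σ = 22.1
T = 22.1 / 6.24 = 3.541667… → 3.54

3.54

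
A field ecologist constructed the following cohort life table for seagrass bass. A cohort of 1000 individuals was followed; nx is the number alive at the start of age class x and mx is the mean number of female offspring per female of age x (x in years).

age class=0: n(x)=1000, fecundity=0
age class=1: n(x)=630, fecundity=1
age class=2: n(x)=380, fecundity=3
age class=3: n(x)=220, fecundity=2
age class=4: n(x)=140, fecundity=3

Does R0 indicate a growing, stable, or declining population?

growing

lx = nx/n0 = nx/1000: 1, 0.63, 0.38, 0.22, 0.14
R0 = Σ lx·mx = 0 + 0.63 + 1.14 + 0.44 + 0.42 = 2.63
R0 > 1, so the population is growing.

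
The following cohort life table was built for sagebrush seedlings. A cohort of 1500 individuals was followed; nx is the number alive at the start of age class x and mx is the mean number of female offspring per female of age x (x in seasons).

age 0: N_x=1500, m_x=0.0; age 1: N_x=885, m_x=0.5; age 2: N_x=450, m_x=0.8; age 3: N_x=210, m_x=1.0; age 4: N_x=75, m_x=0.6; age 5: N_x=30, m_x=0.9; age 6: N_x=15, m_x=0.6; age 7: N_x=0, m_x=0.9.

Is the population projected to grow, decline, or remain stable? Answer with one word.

lx = nx/n0 = nx/1500: 1, 0.59, 0.3, 0.14, 0.05, 0.02, 0.01, 0
R0 = Σ lx·mx = 0 + 0.295 + 0.24 + 0.14 + 0.03 + 0.018 + 0.006 + 0 = 0.729
R0 < 1, so the population is declining.

declining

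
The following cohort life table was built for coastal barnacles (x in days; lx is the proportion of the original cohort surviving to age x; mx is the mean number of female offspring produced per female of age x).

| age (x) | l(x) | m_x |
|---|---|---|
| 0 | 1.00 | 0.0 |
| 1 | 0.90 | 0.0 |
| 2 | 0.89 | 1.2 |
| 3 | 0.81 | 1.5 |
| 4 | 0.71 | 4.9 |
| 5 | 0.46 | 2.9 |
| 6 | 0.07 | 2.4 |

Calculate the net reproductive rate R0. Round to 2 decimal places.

7.26

lx·mx by age: 0, 0, 1.068, 1.215, 3.479, 1.334, 0.168
R0 = Σ lx·mx = 7.264 → 7.26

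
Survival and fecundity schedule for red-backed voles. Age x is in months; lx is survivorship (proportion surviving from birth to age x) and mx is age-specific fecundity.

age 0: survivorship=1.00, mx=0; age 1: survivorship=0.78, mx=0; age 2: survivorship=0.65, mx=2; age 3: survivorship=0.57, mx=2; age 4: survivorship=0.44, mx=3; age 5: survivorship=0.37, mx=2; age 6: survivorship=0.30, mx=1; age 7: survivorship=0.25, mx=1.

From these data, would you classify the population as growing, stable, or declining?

growing

R0 = Σ lx·mx = 0 + 0 + 1.3 + 1.14 + 1.32 + 0.74 + 0.3 + 0.25 = 5.05
R0 > 1, so the population is growing.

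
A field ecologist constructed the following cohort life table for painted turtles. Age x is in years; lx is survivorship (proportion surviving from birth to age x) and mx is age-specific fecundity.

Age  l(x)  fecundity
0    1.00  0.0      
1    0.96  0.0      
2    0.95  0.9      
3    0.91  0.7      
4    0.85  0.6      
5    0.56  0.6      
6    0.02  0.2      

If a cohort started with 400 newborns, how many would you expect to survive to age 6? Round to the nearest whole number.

8

Expected survivors = N0 · l_6 = 400 × 0.02 = 8 → 8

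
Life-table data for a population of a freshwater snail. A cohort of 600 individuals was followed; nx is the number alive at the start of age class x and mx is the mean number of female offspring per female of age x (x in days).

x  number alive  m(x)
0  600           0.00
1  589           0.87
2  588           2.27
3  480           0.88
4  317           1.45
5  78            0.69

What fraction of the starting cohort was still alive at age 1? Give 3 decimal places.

0.982

l_1 = n_1/n_0 = 589/600 = 0.981667… → 0.982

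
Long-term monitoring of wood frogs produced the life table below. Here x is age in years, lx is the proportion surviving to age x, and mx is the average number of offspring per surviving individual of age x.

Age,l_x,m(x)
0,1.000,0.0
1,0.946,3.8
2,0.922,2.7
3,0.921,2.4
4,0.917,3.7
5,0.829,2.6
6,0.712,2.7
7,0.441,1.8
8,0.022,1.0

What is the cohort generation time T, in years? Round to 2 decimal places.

3.43

lx·mx: 0, 3.5948, 2.4894, 2.2104, 3.3929, 2.1554, 1.9224, 0.7938, 0.022 → R0 = 16.5811
x·lx·mx: 0, 3.5948, 4.9788, 6.6312, 13.5716, 10.777, 11.5344, 5.5566, 0.176 → Σ = 56.8204
T = 56.8204 / 16.5811 = 3.426817… → 3.43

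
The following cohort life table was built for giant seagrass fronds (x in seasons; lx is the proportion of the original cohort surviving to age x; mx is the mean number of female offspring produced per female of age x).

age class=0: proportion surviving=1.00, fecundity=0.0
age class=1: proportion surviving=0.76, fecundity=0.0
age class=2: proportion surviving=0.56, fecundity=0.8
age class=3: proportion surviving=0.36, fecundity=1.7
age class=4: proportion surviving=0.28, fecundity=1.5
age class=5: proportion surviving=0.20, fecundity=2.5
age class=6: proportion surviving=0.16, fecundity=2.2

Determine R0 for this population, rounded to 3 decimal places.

2.332

lx·mx by age: 0, 0, 0.448, 0.612, 0.42, 0.5, 0.352
R0 = Σ lx·mx = 2.332 → 2.332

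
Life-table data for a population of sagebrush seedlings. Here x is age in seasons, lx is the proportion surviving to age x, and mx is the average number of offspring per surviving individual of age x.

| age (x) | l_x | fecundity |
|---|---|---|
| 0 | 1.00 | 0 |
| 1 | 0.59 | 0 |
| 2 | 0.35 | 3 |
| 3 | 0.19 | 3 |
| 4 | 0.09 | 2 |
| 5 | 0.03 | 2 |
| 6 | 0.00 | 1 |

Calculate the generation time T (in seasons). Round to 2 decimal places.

2.60

lx·mx: 0, 0, 1.05, 0.57, 0.18, 0.06, 0 → R0 = 1.86
x·lx·mx: 0, 0, 2.1, 1.71, 0.72, 0.3, 0 → Σ = 4.83
T = 4.83 / 1.86 = 2.596774… → 2.60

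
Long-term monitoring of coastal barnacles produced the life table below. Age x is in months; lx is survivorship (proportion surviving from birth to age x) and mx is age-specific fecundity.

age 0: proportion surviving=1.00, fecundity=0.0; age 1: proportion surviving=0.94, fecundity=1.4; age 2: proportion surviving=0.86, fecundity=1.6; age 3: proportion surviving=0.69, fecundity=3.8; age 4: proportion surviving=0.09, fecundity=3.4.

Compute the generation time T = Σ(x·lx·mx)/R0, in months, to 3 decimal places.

lx·mx: 0, 1.316, 1.376, 2.622, 0.306 → R0 = 5.62
x·lx·mx: 0, 1.316, 2.752, 7.866, 1.224 → Σ = 13.158
T = 13.158 / 5.62 = 2.341281… → 2.341

2.341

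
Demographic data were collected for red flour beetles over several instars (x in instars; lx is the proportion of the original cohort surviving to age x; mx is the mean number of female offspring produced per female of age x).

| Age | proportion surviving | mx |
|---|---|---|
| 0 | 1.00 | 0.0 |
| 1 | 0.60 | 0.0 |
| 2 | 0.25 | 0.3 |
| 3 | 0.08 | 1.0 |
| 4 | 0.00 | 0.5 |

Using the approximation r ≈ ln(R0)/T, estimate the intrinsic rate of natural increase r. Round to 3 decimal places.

-0.741

R0 = Σ lx·mx = 0 + 0 + 0.075 + 0.08 + 0 = 0.155
Σ x·lx·mx = 0.39; T = 0.39/0.155 = 2.51613…
r ≈ ln(R0)/T = ln(0.155)/2.51613… = -0.74095… → -0.741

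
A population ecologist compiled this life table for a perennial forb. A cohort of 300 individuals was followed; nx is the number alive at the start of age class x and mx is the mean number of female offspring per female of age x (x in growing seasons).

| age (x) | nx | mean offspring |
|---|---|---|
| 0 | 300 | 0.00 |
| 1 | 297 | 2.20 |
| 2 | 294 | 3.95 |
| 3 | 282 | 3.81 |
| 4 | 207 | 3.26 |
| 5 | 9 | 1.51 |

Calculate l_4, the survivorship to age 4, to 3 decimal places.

0.690

l_4 = n_4/n_0 = 207/300 = 0.69 → 0.690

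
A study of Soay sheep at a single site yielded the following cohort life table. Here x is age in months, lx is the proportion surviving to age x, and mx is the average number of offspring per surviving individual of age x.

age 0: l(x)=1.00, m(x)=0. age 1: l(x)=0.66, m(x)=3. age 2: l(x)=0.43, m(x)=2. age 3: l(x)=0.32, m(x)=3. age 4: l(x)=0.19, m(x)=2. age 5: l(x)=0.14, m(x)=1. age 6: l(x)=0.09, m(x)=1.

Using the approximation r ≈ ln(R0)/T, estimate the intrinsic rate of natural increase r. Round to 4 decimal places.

0.7006

R0 = Σ lx·mx = 0 + 1.98 + 0.86 + 0.96 + 0.38 + 0.14 + 0.09 = 4.41
Σ x·lx·mx = 9.34; T = 9.34/4.41 = 2.11791…
r ≈ ln(R0)/T = ln(4.41)/2.11791… = 0.70063… → 0.7006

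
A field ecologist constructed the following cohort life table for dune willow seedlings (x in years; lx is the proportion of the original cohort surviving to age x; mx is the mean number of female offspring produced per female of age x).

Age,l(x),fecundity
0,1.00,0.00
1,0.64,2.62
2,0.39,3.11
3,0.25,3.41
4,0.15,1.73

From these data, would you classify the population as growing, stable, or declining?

R0 = Σ lx·mx = 0 + 1.6768 + 1.2129 + 0.8525 + 0.2595 = 4.0017
R0 > 1, so the population is growing.

growing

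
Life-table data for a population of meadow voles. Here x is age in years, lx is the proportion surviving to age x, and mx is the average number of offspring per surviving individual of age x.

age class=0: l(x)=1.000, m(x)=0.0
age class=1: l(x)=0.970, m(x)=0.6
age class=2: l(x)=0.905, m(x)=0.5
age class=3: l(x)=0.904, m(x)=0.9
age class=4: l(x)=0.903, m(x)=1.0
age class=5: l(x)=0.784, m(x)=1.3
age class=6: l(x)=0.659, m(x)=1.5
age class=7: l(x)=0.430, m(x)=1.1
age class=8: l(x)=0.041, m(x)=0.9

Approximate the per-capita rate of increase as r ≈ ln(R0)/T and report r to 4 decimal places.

0.3949

R0 = Σ lx·mx = 0 + 0.582 + 0.4525 + 0.8136 + 0.903 + 1.0192 + 0.9885 + 0.473 + 0.0369 = 5.2687
Σ x·lx·mx = 22.173; T = 22.173/5.2687 = 4.20844…
r ≈ ln(R0)/T = ln(5.2687)/4.20844… = 0.394869… → 0.3949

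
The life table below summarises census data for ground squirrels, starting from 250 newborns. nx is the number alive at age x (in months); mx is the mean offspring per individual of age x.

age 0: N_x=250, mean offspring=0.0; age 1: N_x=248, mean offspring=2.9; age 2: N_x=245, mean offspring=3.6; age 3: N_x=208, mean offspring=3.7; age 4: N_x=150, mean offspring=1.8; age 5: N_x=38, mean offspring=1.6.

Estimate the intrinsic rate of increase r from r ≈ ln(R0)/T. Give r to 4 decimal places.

lx = nx/n0 = nx/250: 1, 0.992, 0.98, 0.832, 0.6, 0.152
R0 = Σ lx·mx = 0 + 2.8768 + 3.528 + 3.0784 + 1.08 + 0.2432 = 10.8064
Σ x·lx·mx = 24.704; T = 24.704/10.8064 = 2.28605…
r ≈ ln(R0)/T = ln(10.8064)/2.28605… = 1.041156… → 1.0412

1.0412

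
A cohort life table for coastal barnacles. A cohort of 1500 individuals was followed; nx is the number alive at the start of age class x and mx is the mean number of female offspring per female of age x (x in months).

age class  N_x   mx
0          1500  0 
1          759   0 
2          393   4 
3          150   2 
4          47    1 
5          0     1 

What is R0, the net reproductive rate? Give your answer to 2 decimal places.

1.28

lx = nx/n0 = nx/1500: 1, 0.506, 0.262, 0.1, 0.03133…, 0
lx·mx by age: 0, 0, 1.048, 0.2, 0.031333…, 0
R0 = Σ lx·mx = 1.279333… → 1.28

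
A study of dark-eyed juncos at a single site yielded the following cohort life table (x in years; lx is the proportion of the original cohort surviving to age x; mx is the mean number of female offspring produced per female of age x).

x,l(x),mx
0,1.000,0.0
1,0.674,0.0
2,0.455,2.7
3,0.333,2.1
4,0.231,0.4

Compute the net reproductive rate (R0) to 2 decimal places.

2.02

lx·mx by age: 0, 0, 1.2285, 0.6993, 0.0924
R0 = Σ lx·mx = 2.0202 → 2.02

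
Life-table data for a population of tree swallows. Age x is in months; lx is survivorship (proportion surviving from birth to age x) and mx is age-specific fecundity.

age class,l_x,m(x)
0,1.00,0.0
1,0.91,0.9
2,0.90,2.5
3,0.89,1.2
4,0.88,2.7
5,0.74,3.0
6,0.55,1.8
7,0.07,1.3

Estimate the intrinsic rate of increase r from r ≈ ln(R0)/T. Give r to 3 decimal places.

0.628

R0 = Σ lx·mx = 0 + 0.819 + 2.25 + 1.068 + 2.376 + 2.22 + 0.99 + 0.091 = 9.814
Σ x·lx·mx = 35.704; T = 35.704/9.814 = 3.63807…
r ≈ ln(R0)/T = ln(9.814)/3.63807… = 0.62775… → 0.628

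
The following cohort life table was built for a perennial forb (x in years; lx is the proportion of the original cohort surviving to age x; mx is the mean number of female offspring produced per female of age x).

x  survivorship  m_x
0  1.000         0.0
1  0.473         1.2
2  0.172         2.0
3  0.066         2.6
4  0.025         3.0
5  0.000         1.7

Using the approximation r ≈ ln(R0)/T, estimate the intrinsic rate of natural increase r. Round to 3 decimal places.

0.082

R0 = Σ lx·mx = 0 + 0.5676 + 0.344 + 0.1716 + 0.075 + 0 = 1.1582
Σ x·lx·mx = 2.0704; T = 2.0704/1.1582 = 1.7876…
r ≈ ln(R0)/T = ln(1.1582)/1.7876… = 0.08216… → 0.082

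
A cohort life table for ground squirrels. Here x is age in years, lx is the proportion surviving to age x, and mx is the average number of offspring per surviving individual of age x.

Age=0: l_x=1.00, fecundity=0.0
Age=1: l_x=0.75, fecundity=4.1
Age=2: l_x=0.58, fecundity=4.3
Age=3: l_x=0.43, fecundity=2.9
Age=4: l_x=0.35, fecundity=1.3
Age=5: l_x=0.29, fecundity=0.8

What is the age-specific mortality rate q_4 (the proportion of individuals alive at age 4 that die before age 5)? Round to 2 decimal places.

0.17

q_4 = (l_4 − l_5) / l_4 = (0.35 − 0.29) / 0.35
     = 0.06 / 0.35 = 0.171429… → 0.17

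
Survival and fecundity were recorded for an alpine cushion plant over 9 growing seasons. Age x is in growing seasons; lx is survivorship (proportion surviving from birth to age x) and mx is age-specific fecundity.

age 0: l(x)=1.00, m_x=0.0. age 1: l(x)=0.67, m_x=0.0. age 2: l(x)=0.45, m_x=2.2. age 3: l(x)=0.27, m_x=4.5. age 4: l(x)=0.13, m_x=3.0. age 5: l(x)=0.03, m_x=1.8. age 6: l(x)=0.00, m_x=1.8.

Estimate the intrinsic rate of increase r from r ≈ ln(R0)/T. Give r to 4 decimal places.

R0 = Σ lx·mx = 0 + 0 + 0.99 + 1.215 + 0.39 + 0.054 + 0 = 2.649
Σ x·lx·mx = 7.455; T = 7.455/2.649 = 2.81427…
r ≈ ln(R0)/T = ln(2.649)/2.81427… = 0.346158… → 0.3462

0.3462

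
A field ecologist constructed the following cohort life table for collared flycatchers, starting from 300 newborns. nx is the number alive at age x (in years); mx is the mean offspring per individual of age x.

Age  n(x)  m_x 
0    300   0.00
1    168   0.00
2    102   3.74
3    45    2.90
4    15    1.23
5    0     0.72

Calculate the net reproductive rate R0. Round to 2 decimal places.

lx = nx/n0 = nx/300: 1, 0.56, 0.34, 0.15, 0.05, 0
lx·mx by age: 0, 0, 1.2716, 0.435, 0.0615, 0
R0 = Σ lx·mx = 1.7681 → 1.77

1.77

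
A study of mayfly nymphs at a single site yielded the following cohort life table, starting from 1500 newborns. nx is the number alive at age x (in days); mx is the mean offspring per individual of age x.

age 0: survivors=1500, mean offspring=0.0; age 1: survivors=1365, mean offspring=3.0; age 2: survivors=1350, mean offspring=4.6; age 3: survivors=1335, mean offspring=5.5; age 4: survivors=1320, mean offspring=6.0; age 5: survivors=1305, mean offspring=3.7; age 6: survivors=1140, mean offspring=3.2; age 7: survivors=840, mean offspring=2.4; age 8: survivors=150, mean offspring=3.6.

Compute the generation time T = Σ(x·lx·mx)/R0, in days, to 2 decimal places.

lx = nx/n0 = nx/1500: 1, 0.91, 0.9, 0.89, 0.88, 0.87, 0.76, 0.56, 0.1
lx·mx: 0, 2.73, 4.14, 4.895, 5.28, 3.219, 2.432, 1.344, 0.36 → R0 = 24.4
x·lx·mx: 0, 2.73, 8.28, 14.685, 21.12, 16.095, 14.592, 9.408, 2.88 → Σ = 89.79
T = 89.79 / 24.4 = 3.679918… → 3.68

3.68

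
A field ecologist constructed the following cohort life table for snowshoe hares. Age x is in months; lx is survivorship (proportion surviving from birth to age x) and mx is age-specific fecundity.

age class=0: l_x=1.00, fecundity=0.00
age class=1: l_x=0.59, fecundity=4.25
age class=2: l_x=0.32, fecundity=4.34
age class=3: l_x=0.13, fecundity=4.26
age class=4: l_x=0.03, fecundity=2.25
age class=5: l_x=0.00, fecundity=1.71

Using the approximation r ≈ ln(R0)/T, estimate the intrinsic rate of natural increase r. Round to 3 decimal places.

R0 = Σ lx·mx = 0 + 2.5075 + 1.3888 + 0.5538 + 0.0675 + 0 = 4.5176
Σ x·lx·mx = 7.2165; T = 7.2165/4.5176 = 1.59742…
r ≈ ln(R0)/T = ln(4.5176)/1.59742… = 0.94401… → 0.944

0.944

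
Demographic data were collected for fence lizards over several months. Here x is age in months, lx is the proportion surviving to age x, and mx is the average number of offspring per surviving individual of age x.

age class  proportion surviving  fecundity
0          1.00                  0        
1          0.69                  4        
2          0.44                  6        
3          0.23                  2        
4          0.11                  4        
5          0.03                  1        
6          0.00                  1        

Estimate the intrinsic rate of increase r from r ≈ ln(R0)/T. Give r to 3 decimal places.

1.031

R0 = Σ lx·mx = 0 + 2.76 + 2.64 + 0.46 + 0.44 + 0.03 + 0 = 6.33
Σ x·lx·mx = 11.33; T = 11.33/6.33 = 1.78989…
r ≈ ln(R0)/T = ln(6.33)/1.78989… = 1.03096… → 1.031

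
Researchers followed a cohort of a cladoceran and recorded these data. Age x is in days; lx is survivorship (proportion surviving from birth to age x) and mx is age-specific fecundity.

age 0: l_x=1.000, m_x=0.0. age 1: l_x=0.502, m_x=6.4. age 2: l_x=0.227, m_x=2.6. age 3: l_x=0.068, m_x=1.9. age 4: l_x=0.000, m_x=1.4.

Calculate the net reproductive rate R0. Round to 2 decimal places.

lx·mx by age: 0, 3.2128, 0.5902, 0.1292, 0
R0 = Σ lx·mx = 3.9322 → 3.93

3.93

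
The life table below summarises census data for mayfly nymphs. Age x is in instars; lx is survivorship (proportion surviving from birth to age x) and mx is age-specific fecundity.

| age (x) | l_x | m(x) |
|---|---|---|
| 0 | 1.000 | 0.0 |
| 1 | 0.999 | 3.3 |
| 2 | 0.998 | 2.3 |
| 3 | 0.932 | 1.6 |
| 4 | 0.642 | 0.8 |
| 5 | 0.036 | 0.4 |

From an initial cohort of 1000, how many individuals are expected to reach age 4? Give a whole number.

Expected survivors = N0 · l_4 = 1000 × 0.642 = 642 → 642

642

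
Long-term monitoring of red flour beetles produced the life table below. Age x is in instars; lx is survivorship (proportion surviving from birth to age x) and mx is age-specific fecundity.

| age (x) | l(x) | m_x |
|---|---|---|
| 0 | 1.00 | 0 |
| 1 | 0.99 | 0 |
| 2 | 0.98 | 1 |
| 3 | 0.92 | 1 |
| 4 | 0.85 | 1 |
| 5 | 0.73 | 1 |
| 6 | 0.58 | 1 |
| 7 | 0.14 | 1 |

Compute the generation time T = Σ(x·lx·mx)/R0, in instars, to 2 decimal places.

3.86

lx·mx: 0, 0, 0.98, 0.92, 0.85, 0.73, 0.58, 0.14 → R0 = 4.2
x·lx·mx: 0, 0, 1.96, 2.76, 3.4, 3.65, 3.48, 0.98 → Σ = 16.23
T = 16.23 / 4.2 = 3.864286… → 3.86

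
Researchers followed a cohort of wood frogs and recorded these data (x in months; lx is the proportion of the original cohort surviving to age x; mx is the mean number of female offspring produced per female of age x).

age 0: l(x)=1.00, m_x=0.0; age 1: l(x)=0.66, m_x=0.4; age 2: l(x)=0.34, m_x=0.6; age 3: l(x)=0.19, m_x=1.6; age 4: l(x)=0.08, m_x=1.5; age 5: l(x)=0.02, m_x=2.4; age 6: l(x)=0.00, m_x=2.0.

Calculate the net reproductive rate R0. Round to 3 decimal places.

lx·mx by age: 0, 0.264, 0.204, 0.304, 0.12, 0.048, 0
R0 = Σ lx·mx = 0.94 → 0.940

0.940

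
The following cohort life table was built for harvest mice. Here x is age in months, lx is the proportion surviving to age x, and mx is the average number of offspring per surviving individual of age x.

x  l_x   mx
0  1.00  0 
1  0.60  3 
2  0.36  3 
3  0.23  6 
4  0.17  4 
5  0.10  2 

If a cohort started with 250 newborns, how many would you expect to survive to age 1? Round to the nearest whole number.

Expected survivors = N0 · l_1 = 250 × 0.60 = 150 → 150

150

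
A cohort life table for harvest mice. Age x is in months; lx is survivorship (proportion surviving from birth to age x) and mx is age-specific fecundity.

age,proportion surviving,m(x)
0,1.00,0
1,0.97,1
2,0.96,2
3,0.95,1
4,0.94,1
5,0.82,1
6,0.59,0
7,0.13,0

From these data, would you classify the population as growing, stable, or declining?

R0 = Σ lx·mx = 0 + 0.97 + 1.92 + 0.95 + 0.94 + 0.82 + 0 + 0 = 5.6
R0 > 1, so the population is growing.

growing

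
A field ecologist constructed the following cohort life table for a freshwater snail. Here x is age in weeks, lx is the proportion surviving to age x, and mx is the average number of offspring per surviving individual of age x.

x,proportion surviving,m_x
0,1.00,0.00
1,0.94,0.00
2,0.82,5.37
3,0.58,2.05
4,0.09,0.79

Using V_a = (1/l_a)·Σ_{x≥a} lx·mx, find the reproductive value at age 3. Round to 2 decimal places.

2.17

lx·mx for x ≥ 3: 1.189, 0.0711 → sum = 1.2601
V_3 = 1.2601 / l_3 = 1.2601 / 0.58 = 2.172586… → 2.17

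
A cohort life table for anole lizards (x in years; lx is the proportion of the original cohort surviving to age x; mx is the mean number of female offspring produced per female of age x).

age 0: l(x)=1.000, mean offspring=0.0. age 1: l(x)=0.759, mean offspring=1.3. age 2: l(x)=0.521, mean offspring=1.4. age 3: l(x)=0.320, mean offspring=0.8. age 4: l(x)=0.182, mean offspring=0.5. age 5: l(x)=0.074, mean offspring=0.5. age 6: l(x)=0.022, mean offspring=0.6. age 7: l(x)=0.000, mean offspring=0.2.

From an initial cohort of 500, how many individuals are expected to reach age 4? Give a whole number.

Expected survivors = N0 · l_4 = 500 × 0.182 = 91 → 91

91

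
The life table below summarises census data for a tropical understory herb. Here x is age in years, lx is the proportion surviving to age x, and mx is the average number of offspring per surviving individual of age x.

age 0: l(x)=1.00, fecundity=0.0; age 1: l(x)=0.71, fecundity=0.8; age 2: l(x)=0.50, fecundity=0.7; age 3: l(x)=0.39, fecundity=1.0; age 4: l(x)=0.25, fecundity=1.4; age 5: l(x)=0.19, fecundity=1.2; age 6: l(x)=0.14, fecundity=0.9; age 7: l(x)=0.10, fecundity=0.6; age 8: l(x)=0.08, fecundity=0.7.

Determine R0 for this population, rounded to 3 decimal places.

2.128

lx·mx by age: 0, 0.568, 0.35, 0.39, 0.35, 0.228, 0.126, 0.06, 0.056
R0 = Σ lx·mx = 2.128 → 2.128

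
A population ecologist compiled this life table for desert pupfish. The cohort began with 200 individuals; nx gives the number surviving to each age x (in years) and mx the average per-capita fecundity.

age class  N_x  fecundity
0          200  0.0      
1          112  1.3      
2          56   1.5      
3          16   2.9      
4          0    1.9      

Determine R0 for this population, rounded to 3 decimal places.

lx = nx/n0 = nx/200: 1, 0.56, 0.28, 0.08, 0
lx·mx by age: 0, 0.728, 0.42, 0.232, 0
R0 = Σ lx·mx = 1.38 → 1.380

1.380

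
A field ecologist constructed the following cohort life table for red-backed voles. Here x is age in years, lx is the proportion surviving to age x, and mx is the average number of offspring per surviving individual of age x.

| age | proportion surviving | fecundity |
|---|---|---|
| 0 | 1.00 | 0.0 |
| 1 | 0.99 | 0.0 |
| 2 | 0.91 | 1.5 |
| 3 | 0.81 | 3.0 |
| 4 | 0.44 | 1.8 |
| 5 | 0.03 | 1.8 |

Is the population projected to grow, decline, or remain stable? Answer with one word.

growing

R0 = Σ lx·mx = 0 + 0 + 1.365 + 2.43 + 0.792 + 0.054 = 4.641
R0 > 1, so the population is growing.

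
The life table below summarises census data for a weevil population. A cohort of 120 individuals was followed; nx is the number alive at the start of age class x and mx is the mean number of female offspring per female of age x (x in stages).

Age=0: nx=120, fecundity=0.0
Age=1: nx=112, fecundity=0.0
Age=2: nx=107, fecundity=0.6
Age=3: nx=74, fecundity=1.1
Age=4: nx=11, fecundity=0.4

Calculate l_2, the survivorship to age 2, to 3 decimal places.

l_2 = n_2/n_0 = 107/120 = 0.891667… → 0.892

0.892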